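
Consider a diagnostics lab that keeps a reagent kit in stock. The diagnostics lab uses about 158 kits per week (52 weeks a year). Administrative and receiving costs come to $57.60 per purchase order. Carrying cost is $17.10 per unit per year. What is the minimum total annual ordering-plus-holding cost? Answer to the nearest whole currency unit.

Annual demand D = 158 × 52 = 8,216.
EOQ = √(2DS/H) = √(2 × 8,216 × 57.6 / 17.1) ≈ 235.27.
At Q*, ordering cost (D/Q*)S equals holding cost (Q*/2)H, each = √(DSH/2).
Minimum total = √(2DSH) = √(2 × 8,216 × 57.6 × 17.1) ≈ 4023.041.

TC* ≈ $4,023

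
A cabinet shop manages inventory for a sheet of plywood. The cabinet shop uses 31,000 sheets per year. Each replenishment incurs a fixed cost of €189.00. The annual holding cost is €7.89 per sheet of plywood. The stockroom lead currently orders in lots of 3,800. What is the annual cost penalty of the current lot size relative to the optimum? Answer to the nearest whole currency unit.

EOQ = √(2DS/H) = √(2 × 31,000 × 189 / 7.89) ≈ 1218.68.
Cost at Q* = (D/Q*)S + (Q*/2)H = √(2DSH) ≈ €9,615.35.
Cost at Q = 3,800: (31,000/3,800)×189 + (3,800/2)×7.89 = €1,541.84 + €14,991.00 = €16,532.84.
Excess = €16,532.84 − €9,615.35 = €6,917.49.

Extra cost ≈ €6,917 per year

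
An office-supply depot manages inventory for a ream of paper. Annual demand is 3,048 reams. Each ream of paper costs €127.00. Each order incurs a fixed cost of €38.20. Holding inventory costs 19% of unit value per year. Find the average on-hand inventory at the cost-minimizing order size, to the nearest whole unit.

Average inventory ≈ 49 reams

Holding cost H = 0.19 × €127.00 = €24.1300 per unit per year.
EOQ = √(2DS/H) = √(2 × 3,048 × 38.2 / 24.13) ≈ 98.24.
Average inventory = Q*/2 ≈ 98.24 / 2 = 49.119.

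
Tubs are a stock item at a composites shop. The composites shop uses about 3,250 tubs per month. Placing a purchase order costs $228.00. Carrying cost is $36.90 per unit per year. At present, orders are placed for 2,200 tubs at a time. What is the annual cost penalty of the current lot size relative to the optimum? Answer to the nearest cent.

Annual demand D = 3,250 × 12 = 39,000.
EOQ = √(2DS/H) = √(2 × 39,000 × 228 / 36.9) ≈ 694.23.
Cost at Q* = (D/Q*)S + (Q*/2)H = √(2DSH) ≈ $25,616.98.
Cost at Q = 2,200: (39,000/2,200)×228 + (2,200/2)×36.9 = $4,041.82 + $40,590.00 = $44,631.82.
Excess = $44,631.82 − $25,616.98 = $19,014.84.

Extra cost ≈ $19,014.84 per year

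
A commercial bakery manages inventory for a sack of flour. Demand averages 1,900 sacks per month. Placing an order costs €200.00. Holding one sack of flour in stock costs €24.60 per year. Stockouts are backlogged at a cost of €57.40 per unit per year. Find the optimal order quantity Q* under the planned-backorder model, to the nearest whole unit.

Annual demand D = 1,900 × 12 = 22,800.
With planned backorders, Q* = √(2DS/H) · √((H+B)/B).
√(2DS/H) = √(2 × 22,800 × 200 / 24.6) = 608.877.
√((H+B)/B) = √((24.6+57.4)/57.4) = 1.1952.
Q* ≈ 727.748.

Q* ≈ 728 sacks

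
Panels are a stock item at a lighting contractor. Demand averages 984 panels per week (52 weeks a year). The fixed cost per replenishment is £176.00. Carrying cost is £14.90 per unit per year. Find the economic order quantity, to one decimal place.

Q* ≈ 1,099.5 panels

Annual demand D = 984 × 52 = 51,168.
EOQ = √(2DS / H) = √(2 × 51,168 × 176 / 14.9).
= √(18,011,136 / 14.9) = √1,208,801.0738 ≈ 1099.455.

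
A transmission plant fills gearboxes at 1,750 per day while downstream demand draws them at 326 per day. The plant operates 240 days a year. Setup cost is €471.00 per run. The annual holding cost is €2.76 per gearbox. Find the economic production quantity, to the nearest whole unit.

Q* ≈ 5,729 gearboxes

Annual demand D = 326 × 240 = 78,240.
Production build-up factor (1 − d/p) = 1 − 326/1,750 = 0.8137.
Q* = √(2DS / (H(1 − d/p))) = √(2 × 78,240 × 471 / (2.76 × 0.8137)).
= √(73,702,080 / 2.2459) ≈ 5728.611.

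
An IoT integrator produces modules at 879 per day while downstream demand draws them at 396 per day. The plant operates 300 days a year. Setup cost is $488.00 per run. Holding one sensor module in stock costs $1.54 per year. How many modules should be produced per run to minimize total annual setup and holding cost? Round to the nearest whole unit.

Annual demand D = 396 × 300 = 118,800.
Production build-up factor (1 − d/p) = 1 − 396/879 = 0.5495.
Q* = √(2DS / (H(1 − d/p))) = √(2 × 118,800 × 488 / (1.54 × 0.5495)).
= √(115,948,800 / 0.8462) ≈ 11705.599.

Q* ≈ 11,706 modules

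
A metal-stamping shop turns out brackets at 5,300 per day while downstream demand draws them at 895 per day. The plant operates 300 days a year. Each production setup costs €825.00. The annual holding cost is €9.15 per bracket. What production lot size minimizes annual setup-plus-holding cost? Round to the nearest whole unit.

Q* ≈ 7,633 brackets

Annual demand D = 895 × 300 = 268,500.
Production build-up factor (1 − d/p) = 1 − 895/5,300 = 0.8311.
Q* = √(2DS / (H(1 − d/p))) = √(2 × 268,500 × 825 / (9.15 × 0.8311)).
= √(443,025,000 / 7.6049) ≈ 7632.531.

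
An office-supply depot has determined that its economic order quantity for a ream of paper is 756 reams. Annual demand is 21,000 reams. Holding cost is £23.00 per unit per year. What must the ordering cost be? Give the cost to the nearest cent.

S ≈ £312.98

Squaring Q* = √(2DS/H) gives Q*² = 2DS/H.
From Q* = √(2DS/H): S = Q*²H / (2D) = 756² × 23 / (2 × 21,000) = 312.9840.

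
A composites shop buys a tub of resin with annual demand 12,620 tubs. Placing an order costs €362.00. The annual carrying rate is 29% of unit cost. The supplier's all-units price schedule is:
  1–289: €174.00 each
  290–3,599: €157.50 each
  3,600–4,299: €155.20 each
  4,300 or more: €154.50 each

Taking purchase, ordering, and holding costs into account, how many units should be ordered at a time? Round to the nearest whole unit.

Holding cost per unit per year at price C is H = 0.29·C.
Evaluate total cost at each tier's feasible EOQ or, if the EOQ is below the tier, at the tier's minimum quantity.
Tier 1 (€174.00): EOQ = 425.5 exceeds tier's upper bound 289, so this tier is dominated.
EOQ at €157.50 = 447.3 (feasible in tier 2): TC = 12,620×€157.50 + (12,620/447.3)×362 + (447.3/2)×0.29×€157.50 = €2,008,078.58.
EOQ at €155.20 = 450.6 < 3600, so use break Q=3600: TC = 12,620×€155.20 + (12,620/3600.0)×362 + (3600.0/2)×0.29×€155.20 = €2,040,907.41.
EOQ at €154.50 = 451.6 < 4300, so use break Q=4300: TC = 12,620×€154.50 + (12,620/4300.0)×362 + (4300.0/2)×0.29×€154.50 = €2,047,183.18.
Lowest total cost is €2,008,078.58 at Q = 447.3.

Q* ≈ 447 tubs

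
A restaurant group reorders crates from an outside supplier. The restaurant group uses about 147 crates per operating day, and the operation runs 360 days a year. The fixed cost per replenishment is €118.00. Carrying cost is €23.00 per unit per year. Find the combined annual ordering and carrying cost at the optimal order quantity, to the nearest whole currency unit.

TC* ≈ €16,948

Annual demand D = 147 × 360 = 52,920.
Q* = √(2DS/H) = √(2 × 52,920 × 118 / 23) ≈ 736.89.
At Q*, ordering cost (D/Q*)S equals holding cost (Q*/2)H, each = √(DSH/2).
Minimum total = √(2DSH) = √(2 × 52,920 × 118 × 23) ≈ 16948.444.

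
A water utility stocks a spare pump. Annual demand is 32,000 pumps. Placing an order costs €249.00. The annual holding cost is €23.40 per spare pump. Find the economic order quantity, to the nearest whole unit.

EOQ = √(2DS / H) = √(2 × 32,000 × 249 / 23.4).
= √(15,936,000 / 23.4) = √681,025.641 ≈ 825.243.

Q* ≈ 825 pumps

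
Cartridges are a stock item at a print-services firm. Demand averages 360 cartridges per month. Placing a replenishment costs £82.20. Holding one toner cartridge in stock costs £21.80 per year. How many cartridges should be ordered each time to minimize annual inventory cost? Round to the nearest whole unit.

Q* ≈ 180 cartridges

Annual demand D = 360 × 12 = 4,320.
EOQ = √(2DS / H) = √(2 × 4,320 × 82.2 / 21.8).
= √(710,208 / 21.8) = √32,578.3486 ≈ 180.495.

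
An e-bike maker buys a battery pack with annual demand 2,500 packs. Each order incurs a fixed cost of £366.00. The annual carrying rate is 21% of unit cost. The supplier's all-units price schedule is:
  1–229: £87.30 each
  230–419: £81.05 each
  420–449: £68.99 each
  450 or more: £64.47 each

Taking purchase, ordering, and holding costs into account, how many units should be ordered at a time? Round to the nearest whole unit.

Holding cost per unit per year at price C is H = 0.21·C.
Evaluate total cost at each tier's feasible EOQ or, if the EOQ is below the tier, at the tier's minimum quantity.
Tier 1 (£87.30): EOQ = 315.9 exceeds tier's upper bound 229, so this tier is dominated.
EOQ at £81.05 = 327.9 (feasible in tier 2): TC = 2,500×£81.05 + (2,500/327.9)×366 + (327.9/2)×0.21×£81.05 = £208,206.00.
EOQ at £68.99 = 355.4 < 420, so use break Q=420: TC = 2,500×£68.99 + (2,500/420.0)×366 + (420.0/2)×0.21×£68.99 = £177,696.03.
EOQ at £64.47 = 367.7 < 450, so use break Q=450: TC = 2,500×£64.47 + (2,500/450.0)×366 + (450.0/2)×0.21×£64.47 = £166,254.54.
Lowest total cost is £166,254.54 at Q = 450.0.

Q* ≈ 450 packs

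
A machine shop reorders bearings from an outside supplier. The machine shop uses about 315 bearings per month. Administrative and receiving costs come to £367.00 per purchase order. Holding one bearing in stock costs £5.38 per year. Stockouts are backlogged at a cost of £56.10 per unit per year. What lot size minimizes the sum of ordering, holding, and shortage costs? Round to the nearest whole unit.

Q* ≈ 752 bearings

Annual demand D = 315 × 12 = 3,780.
With planned backorders, Q* = √(2DS/H) · √((H+B)/B).
√(2DS/H) = √(2 × 3,780 × 367 / 5.38) = 718.130.
√((H+B)/B) = √((5.38+56.1)/56.1) = 1.0469.
Q* ≈ 751.776.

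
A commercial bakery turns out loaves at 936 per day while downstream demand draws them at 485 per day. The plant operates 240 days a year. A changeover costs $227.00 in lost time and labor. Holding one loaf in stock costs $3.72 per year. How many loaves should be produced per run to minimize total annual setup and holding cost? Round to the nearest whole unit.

Q* ≈ 5,430 loaves

Annual demand D = 485 × 240 = 116,400.
Production build-up factor (1 − d/p) = 1 − 485/936 = 0.4818.
Q* = √(2DS / (H(1 − d/p))) = √(2 × 116,400 × 227 / (3.72 × 0.4818)).
= √(52,845,600 / 1.7924) ≈ 5429.785.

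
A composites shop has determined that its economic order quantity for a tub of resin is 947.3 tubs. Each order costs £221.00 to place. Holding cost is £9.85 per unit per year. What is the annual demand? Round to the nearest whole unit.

D ≈ 19,998 tubs per year

The basic EOQ model gives Q* = √(2DS/H); rearrange for the unknown.
From Q* = √(2DS/H): D = Q*²H / (2S) = 947.3² × 9.85 / (2 × 221) = 19998.114.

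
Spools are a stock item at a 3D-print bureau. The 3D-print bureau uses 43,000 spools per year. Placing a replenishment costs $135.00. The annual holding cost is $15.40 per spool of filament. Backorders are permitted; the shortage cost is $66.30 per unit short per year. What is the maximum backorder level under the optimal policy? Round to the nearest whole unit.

S* ≈ 182 spools

With planned backorders, Q* = √(2DS/H) · √((H+B)/B).
√(2DS/H) = √(2 × 43,000 × 135 / 15.4) = 868.272.
√((H+B)/B) = √((15.4+66.3)/66.3) = 1.1101.
Q* ≈ 963.851.
S* = Q* · H/(H+B) = 963.851 × 15.4/81.7 ≈ 181.681.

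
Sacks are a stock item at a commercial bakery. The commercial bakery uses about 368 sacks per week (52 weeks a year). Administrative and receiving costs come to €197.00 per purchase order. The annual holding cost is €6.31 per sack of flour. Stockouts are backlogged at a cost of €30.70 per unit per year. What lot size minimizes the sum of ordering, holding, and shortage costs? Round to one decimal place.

Annual demand D = 368 × 52 = 19,136.
With planned backorders, Q* = √(2DS/H) · √((H+B)/B).
√(2DS/H) = √(2 × 19,136 × 197 / 6.31) = 1093.098.
√((H+B)/B) = √((6.31+30.7)/30.7) = 1.0980.
Q* ≈ 1200.188.

Q* ≈ 1,200.2 sacks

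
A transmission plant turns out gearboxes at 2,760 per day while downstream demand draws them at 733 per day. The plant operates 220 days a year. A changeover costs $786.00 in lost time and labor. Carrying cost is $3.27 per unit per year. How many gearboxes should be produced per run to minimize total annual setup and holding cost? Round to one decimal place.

Annual demand D = 733 × 220 = 161,260.
Production build-up factor (1 − d/p) = 1 − 733/2,760 = 0.7344.
Q* = √(2DS / (H(1 − d/p))) = √(2 × 161,260 × 786 / (3.27 × 0.7344)).
= √(253,500,720 / 2.4016) ≈ 10274.091.

Q* ≈ 10,274.1 gearboxes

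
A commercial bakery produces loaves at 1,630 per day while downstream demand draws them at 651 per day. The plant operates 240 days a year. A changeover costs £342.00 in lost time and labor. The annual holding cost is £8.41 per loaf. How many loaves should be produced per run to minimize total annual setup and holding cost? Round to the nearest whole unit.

Q* ≈ 4,600 loaves

Annual demand D = 651 × 240 = 156,240.
Production build-up factor (1 − d/p) = 1 − 651/1,630 = 0.6006.
Q* = √(2DS / (H(1 − d/p))) = √(2 × 156,240 × 342 / (8.41 × 0.6006)).
= √(106,868,160 / 5.0512) ≈ 4599.691.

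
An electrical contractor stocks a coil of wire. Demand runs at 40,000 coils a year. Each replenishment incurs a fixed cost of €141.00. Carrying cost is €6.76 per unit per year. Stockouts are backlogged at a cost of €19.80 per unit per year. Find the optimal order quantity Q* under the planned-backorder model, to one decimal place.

With planned backorders, Q* = √(2DS/H) · √((H+B)/B).
√(2DS/H) = √(2 × 40,000 × 141 / 6.76) = 1291.758.
√((H+B)/B) = √((6.76+19.8)/19.8) = 1.1582.
Q* ≈ 1496.107.

Q* ≈ 1,496.1 coils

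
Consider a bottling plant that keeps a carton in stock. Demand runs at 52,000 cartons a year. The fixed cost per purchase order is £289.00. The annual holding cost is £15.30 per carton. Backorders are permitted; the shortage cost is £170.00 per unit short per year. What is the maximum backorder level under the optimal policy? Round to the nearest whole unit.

S* ≈ 121 cartons

With planned backorders, Q* = √(2DS/H) · √((H+B)/B).
√(2DS/H) = √(2 × 52,000 × 289 / 15.3) = 1401.586.
√((H+B)/B) = √((15.3+170)/170) = 1.0440.
Q* ≈ 1463.299.
S* = Q* · H/(H+B) = 1463.299 × 15.3/185.3 ≈ 120.823.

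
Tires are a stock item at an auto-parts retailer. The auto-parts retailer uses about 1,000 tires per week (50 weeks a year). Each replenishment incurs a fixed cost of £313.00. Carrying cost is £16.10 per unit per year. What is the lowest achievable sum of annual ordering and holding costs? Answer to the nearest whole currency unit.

TC* ≈ £22,448

Annual demand D = 1,000 × 50 = 50,000.
EOQ = √(2DS/H) = √(2 × 50,000 × 313 / 16.1) ≈ 1394.31.
At the optimum the two cost components are equal, so total cost = 2·(Q*/2)H = Q*·H.
Minimum total = √(2DSH) = √(2 × 50,000 × 313 × 16.1) ≈ 22448.385.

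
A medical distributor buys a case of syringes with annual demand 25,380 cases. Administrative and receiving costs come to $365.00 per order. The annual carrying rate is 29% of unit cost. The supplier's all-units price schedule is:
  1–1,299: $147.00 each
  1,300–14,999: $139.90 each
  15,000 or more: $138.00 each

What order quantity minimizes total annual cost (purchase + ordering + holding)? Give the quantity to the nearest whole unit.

Holding cost per unit per year at price C is H = 0.29·C.
Candidates are each tier's EOQ (if it falls in that tier) and each price-break quantity.
EOQ at $147.00 = 659.2 (feasible in tier 1): TC = 25,380×$147.00 + (25,380/659.2)×365 + (659.2/2)×0.29×$147.00 = $3,758,963.79.
EOQ at $139.90 = 675.8 < 1300, so use break Q=1300: TC = 25,380×$139.90 + (25,380/1300.0)×365 + (1300.0/2)×0.29×$139.90 = $3,584,159.07.
EOQ at $138.00 = 680.4 < 15000, so use break Q=15000: TC = 25,380×$138.00 + (25,380/15000.0)×365 + (15000.0/2)×0.29×$138.00 = $3,803,207.58.
Lowest total cost is $3,584,159.07 at Q = 1300.0.

Q* ≈ 1,300 cases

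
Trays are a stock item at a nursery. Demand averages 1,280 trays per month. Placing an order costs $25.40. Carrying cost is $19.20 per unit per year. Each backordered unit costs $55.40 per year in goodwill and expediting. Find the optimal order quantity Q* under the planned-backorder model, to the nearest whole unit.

Q* ≈ 234 trays

Annual demand D = 1,280 × 12 = 15,360.
With planned backorders, Q* = √(2DS/H) · √((H+B)/B).
√(2DS/H) = √(2 × 15,360 × 25.4 / 19.2) = 201.594.
√((H+B)/B) = √((19.2+55.4)/55.4) = 1.1604.
Q* ≈ 233.933.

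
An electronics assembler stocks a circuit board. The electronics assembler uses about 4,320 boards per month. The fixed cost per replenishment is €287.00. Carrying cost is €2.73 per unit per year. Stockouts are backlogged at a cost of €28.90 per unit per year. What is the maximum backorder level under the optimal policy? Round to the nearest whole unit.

S* ≈ 298 boards

Annual demand D = 4,320 × 12 = 51,840.
With planned backorders, Q* = √(2DS/H) · √((H+B)/B).
√(2DS/H) = √(2 × 51,840 × 287 / 2.73) = 3301.468.
√((H+B)/B) = √((2.73+28.9)/28.9) = 1.0462.
Q* ≈ 3453.884.
S* = Q* · H/(H+B) = 3453.884 × 2.73/31.63 ≈ 298.106.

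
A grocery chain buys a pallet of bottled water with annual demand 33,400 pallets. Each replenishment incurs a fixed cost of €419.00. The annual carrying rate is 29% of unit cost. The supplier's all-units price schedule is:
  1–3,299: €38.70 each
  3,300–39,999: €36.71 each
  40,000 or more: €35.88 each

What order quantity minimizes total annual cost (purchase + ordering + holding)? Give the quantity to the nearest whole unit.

Q* ≈ 3,300 pallets

Holding cost per unit per year at price C is H = 0.29·C.
For each price level, check whether its EOQ is feasible; otherwise the best quantity at that price is the breakpoint.
EOQ at €38.70 = 1579.2 (feasible in tier 1): TC = 33,400×€38.70 + (33,400/1579.2)×419 + (1579.2/2)×0.29×€38.70 = €1,310,303.51.
EOQ at €36.71 = 1621.5 < 3300, so use break Q=3300: TC = 33,400×€36.71 + (33,400/3300.0)×419 + (3300.0/2)×0.29×€36.71 = €1,247,920.52.
EOQ at €35.88 = 1640.1 < 40000, so use break Q=40000: TC = 33,400×€35.88 + (33,400/40000.0)×419 + (40000.0/2)×0.29×€35.88 = €1,406,845.86.
Lowest total cost is €1,247,920.52 at Q = 3300.0.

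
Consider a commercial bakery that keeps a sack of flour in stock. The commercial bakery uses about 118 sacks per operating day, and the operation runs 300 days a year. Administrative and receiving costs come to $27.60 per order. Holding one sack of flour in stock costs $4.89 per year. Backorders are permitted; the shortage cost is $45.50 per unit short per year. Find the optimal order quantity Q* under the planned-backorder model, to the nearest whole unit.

Annual demand D = 118 × 300 = 35,400.
With planned backorders, Q* = √(2DS/H) · √((H+B)/B).
√(2DS/H) = √(2 × 35,400 × 27.6 / 4.89) = 632.145.
√((H+B)/B) = √((4.89+45.5)/45.5) = 1.0524.
Q* ≈ 665.247.

Q* ≈ 665 sacks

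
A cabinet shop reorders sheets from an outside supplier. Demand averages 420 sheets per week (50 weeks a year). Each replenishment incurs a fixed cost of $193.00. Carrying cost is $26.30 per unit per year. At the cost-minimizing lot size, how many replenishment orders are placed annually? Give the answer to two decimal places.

N ≈ 37.83 orders per year

Annual demand D = 420 × 50 = 21,000.
Q* = √(2DS/H) = √(2 × 21,000 × 193 / 26.3) ≈ 555.17.
Orders per year = D / Q* = 21,000 / 555.17 ≈ 37.826.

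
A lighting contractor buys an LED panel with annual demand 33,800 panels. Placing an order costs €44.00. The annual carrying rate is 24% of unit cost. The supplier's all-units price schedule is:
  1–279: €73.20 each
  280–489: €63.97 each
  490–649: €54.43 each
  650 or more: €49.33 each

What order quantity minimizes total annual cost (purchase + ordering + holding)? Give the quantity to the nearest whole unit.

Holding cost per unit per year at price C is H = 0.24·C.
Evaluate total cost at each tier's feasible EOQ or, if the EOQ is below the tier, at the tier's minimum quantity.
Tier 1 (€73.20): EOQ = 411.5 exceeds tier's upper bound 279, so this tier is dominated.
EOQ at €63.97 = 440.2 (feasible in tier 2): TC = 33,800×€63.97 + (33,800/440.2)×44 + (440.2/2)×0.24×€63.97 = €2,168,943.62.
EOQ at €54.43 = 477.2 < 490, so use break Q=490: TC = 33,800×€54.43 + (33,800/490.0)×44 + (490.0/2)×0.24×€54.43 = €1,845,969.59.
EOQ at €49.33 = 501.2 < 650, so use break Q=650: TC = 33,800×€49.33 + (33,800/650.0)×44 + (650.0/2)×0.24×€49.33 = €1,673,489.74.
Lowest total cost is €1,673,489.74 at Q = 650.0.

Q* ≈ 650 panels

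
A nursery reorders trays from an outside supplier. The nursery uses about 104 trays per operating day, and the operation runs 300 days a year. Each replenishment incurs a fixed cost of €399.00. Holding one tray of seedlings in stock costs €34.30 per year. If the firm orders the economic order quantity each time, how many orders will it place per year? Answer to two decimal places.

N ≈ 36.62 orders per year

Annual demand D = 104 × 300 = 31,200.
Q* = √(2DS/H) = √(2 × 31,200 × 399 / 34.3) ≈ 851.98.
Orders per year = D / Q* = 31,200 / 851.98 ≈ 36.620.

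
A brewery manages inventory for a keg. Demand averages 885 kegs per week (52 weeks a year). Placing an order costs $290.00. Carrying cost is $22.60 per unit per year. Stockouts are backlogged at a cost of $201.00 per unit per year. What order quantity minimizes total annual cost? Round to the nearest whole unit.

Annual demand D = 885 × 52 = 46,020.
With planned backorders, Q* = √(2DS/H) · √((H+B)/B).
√(2DS/H) = √(2 × 46,020 × 290 / 22.6) = 1086.759.
√((H+B)/B) = √((22.6+201)/201) = 1.0547.
Q* ≈ 1146.228.

Q* ≈ 1,146 kegs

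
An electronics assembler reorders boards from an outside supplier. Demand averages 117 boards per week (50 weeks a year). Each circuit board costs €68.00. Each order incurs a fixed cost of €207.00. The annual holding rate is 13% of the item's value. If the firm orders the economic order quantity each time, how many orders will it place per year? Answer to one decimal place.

N ≈ 11.2 orders per year

Annual demand D = 117 × 50 = 5,850.
Holding cost H = 0.13 × €68.00 = €8.8400 per unit per year.
EOQ = √(2DS/H) = √(2 × 5,850 × 207 / 8.84) ≈ 523.42.
Orders per year = D / Q* = 5,850 / 523.42 ≈ 11.176.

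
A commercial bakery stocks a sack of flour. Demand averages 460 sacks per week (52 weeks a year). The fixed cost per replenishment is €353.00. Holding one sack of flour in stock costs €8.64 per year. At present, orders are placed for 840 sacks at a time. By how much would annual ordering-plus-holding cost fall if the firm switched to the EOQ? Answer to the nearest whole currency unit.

Extra cost ≈ €1,602 per year

Annual demand D = 460 × 52 = 23,920.
EOQ = √(2DS/H) = √(2 × 23,920 × 353 / 8.64) ≈ 1398.06.
Cost at Q* = (D/Q*)S + (Q*/2)H = √(2DSH) ≈ €12,079.25.
Cost at Q = 840: (23,920/840)×353 + (840/2)×8.64 = €10,052.10 + €3,628.80 = €13,680.90.
Excess = €13,680.90 − €12,079.25 = €1,601.65.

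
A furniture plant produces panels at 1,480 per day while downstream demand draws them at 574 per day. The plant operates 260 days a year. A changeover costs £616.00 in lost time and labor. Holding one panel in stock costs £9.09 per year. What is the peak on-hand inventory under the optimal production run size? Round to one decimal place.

I_max ≈ 3,518.8 panels

Annual demand D = 574 × 260 = 149,240.
Production build-up factor (1 − d/p) = 1 − 574/1,480 = 0.6122.
Q* = √(2DS / (H(1 − d/p))) = √(2 × 149,240 × 616 / (9.09 × 0.6122)).
= √(183,863,680 / 5.5646) ≈ 5748.212.
Maximum inventory = Q*(1 − d/p) = 5748.212 × 0.6122 ≈ 3518.838.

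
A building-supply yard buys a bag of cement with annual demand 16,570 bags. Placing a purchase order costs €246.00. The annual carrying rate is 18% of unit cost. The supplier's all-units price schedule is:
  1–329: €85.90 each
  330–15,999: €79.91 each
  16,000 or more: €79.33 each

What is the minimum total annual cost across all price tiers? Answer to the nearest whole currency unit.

Holding cost per unit per year at price C is H = 0.18·C.
For each price level, check whether its EOQ is feasible; otherwise the best quantity at that price is the breakpoint.
Tier 1 (€85.90): EOQ = 726.1 exceeds tier's upper bound 329, so this tier is dominated.
EOQ at €79.91 = 752.8 (feasible in tier 2): TC = 16,570×€79.91 + (16,570/752.8)×246 + (752.8/2)×0.18×€79.91 = €1,334,937.51.
EOQ at €79.33 = 755.6 < 16000, so use break Q=16000: TC = 16,570×€79.33 + (16,570/16000.0)×246 + (16000.0/2)×0.18×€79.33 = €1,428,988.06.
Lowest total cost among the candidates is at Q = 752.8.

TC* ≈ €1,334,938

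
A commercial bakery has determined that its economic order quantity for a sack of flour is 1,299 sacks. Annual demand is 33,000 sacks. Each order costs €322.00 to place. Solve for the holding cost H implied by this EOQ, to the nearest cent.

Squaring Q* = √(2DS/H) gives Q*² = 2DS/H.
From Q* = √(2DS/H): H = 2DS / Q*² = 2 × 33,000 × 322 / 1,299² = 12.5945.

H ≈ €12.59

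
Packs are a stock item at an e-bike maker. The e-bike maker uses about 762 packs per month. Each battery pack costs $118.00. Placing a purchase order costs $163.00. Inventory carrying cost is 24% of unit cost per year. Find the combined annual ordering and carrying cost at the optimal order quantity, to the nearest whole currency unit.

TC* ≈ $9,188

Annual demand D = 762 × 12 = 9,144.
Holding cost H = 0.24 × $118.00 = $28.3200 per unit per year.
EOQ = √(2DS/H) = √(2 × 9,144 × 163 / 28.32) ≈ 324.44.
At Q*, ordering cost (D/Q*)S equals holding cost (Q*/2)H, each = √(DSH/2).
Minimum total = √(2DSH) = √(2 × 9,144 × 163 × 28.32) ≈ 9188.054.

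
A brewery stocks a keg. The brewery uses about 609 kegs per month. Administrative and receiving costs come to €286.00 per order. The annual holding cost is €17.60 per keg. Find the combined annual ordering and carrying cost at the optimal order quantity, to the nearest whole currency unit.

Annual demand D = 609 × 12 = 7,308.
Q* = √(2DS/H) = √(2 × 7,308 × 286 / 17.6) ≈ 487.35.
At Q*, ordering cost (D/Q*)S equals holding cost (Q*/2)H, each = √(DSH/2).
Minimum total = √(2DSH) = √(2 × 7,308 × 286 × 17.6) ≈ 8577.360.

TC* ≈ €8,577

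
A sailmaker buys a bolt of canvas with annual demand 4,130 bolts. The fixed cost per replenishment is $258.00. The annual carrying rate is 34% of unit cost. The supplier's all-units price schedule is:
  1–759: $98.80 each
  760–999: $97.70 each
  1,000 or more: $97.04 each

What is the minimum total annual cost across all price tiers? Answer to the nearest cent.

Holding cost per unit per year at price C is H = 0.34·C.
For each price level, check whether its EOQ is feasible; otherwise the best quantity at that price is the breakpoint.
EOQ at $98.80 = 251.9 (feasible in tier 1): TC = 4,130×$98.80 + (4,130/251.9)×258 + (251.9/2)×0.34×$98.80 = $416,504.92.
EOQ at $97.70 = 253.3 < 760, so use break Q=760: TC = 4,130×$97.70 + (4,130/760.0)×258 + (760.0/2)×0.34×$97.70 = $417,525.87.
EOQ at $97.04 = 254.1 < 1000, so use break Q=1000: TC = 4,130×$97.04 + (4,130/1000.0)×258 + (1000.0/2)×0.34×$97.04 = $418,337.54.
Lowest total cost among the candidates is at Q = 251.9.

TC* ≈ $416,504.92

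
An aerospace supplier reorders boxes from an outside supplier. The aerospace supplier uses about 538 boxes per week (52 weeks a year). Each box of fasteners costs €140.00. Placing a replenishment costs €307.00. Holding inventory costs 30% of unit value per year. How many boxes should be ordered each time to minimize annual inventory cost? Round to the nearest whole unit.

Annual demand D = 538 × 52 = 27,976.
Holding cost H = 0.30 × €140.00 = €42.0000 per unit per year.
EOQ = √(2DS / H) = √(2 × 27,976 × 307 / 42).
= √(17,177,264 / 42) = √408,982.4762 ≈ 639.517.

Q* ≈ 640 boxes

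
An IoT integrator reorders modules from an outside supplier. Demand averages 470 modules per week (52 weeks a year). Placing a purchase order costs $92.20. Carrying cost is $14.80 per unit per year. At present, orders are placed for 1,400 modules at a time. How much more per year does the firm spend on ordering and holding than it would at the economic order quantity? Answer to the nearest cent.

Annual demand D = 470 × 52 = 24,440.
EOQ = √(2DS/H) = √(2 × 24,440 × 92.2 / 14.8) ≈ 551.82.
Cost at Q* = (D/Q*)S + (Q*/2)H = √(2DSH) ≈ $8,166.99.
Cost at Q = 1,400: (24,440/1,400)×92.2 + (1,400/2)×14.8 = $1,609.55 + $10,360.00 = $11,969.55.
Excess = $11,969.55 − $8,166.99 = $3,802.56.

Extra cost ≈ $3,802.56 per year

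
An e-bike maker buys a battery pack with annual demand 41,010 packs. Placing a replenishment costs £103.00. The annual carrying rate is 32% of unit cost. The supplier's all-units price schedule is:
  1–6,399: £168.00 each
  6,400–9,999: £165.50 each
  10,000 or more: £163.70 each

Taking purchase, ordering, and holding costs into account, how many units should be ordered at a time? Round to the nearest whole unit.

Holding cost per unit per year at price C is H = 0.32·C.
Candidates are each tier's EOQ (if it falls in that tier) and each price-break quantity.
EOQ at £168.00 = 396.4 (feasible in tier 1): TC = 41,010×£168.00 + (41,010/396.4)×103 + (396.4/2)×0.32×£168.00 = £6,910,991.21.
EOQ at £165.50 = 399.4 < 6400, so use break Q=6400: TC = 41,010×£165.50 + (41,010/6400.0)×103 + (6400.0/2)×0.32×£165.50 = £6,957,287.00.
EOQ at £163.70 = 401.6 < 10000, so use break Q=10000: TC = 41,010×£163.70 + (41,010/10000.0)×103 + (10000.0/2)×0.32×£163.70 = £6,975,679.40.
Lowest total cost is £6,910,991.21 at Q = 396.4.

Q* ≈ 396 packs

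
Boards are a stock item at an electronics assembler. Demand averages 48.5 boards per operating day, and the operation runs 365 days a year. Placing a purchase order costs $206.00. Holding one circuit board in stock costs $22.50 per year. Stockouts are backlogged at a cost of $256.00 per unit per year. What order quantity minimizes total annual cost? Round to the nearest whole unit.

Q* ≈ 594 boards

Annual demand D = 48.5 × 365 = 17,702.5.
With planned backorders, Q* = √(2DS/H) · √((H+B)/B).
√(2DS/H) = √(2 × 17,702.5 × 206 / 22.5) = 569.344.
√((H+B)/B) = √((22.5+256)/256) = 1.0430.
Q* ≈ 593.837.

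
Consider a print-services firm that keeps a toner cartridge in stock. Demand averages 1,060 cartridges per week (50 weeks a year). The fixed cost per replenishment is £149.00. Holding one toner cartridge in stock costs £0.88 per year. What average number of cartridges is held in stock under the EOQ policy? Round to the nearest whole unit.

Average inventory ≈ 2,118 cartridges

Annual demand D = 1,060 × 50 = 53,000.
The optimal lot size = √(2DS/H) = √(2 × 53,000 × 149 / 0.88) ≈ 4236.48.
Average inventory = Q*/2 ≈ 4236.48 / 2 = 2118.238.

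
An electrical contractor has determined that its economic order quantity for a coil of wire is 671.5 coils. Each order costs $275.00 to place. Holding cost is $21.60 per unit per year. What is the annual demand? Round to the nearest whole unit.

Squaring Q* = √(2DS/H) gives Q*² = 2DS/H.
From Q* = √(2DS/H): D = Q*²H / (2S) = 671.5² × 21.6 / (2 × 275) = 17708.554.

D ≈ 17,709 coils per year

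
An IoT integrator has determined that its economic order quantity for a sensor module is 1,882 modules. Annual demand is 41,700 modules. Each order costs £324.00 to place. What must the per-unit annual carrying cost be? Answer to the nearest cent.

H ≈ £7.63

Squaring Q* = √(2DS/H) gives Q*² = 2DS/H.
From Q* = √(2DS/H): H = 2DS / Q*² = 2 × 41,700 × 324 / 1,882² = 7.6291.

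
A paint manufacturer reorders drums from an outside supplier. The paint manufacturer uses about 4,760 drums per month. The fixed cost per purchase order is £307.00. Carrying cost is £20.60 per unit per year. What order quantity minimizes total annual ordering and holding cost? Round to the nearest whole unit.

Annual demand D = 4,760 × 12 = 57,120.
EOQ = √(2DS / H) = √(2 × 57,120 × 307 / 20.6).
= √(35,071,680 / 20.6) = √1,702,508.7379 ≈ 1304.802.

Q* ≈ 1,305 drums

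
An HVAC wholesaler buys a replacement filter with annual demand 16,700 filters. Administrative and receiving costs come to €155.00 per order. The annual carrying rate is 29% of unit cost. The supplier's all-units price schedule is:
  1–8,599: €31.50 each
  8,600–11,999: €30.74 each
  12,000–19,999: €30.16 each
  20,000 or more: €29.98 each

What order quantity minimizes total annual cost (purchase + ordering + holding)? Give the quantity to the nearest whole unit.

Holding cost per unit per year at price C is H = 0.29·C.
For each price level, check whether its EOQ is feasible; otherwise the best quantity at that price is the breakpoint.
EOQ at €31.50 = 752.8 (feasible in tier 1): TC = 16,700×€31.50 + (16,700/752.8)×155 + (752.8/2)×0.29×€31.50 = €532,926.91.
EOQ at €30.74 = 762.1 < 8600, so use break Q=8600: TC = 16,700×€30.74 + (16,700/8600.0)×155 + (8600.0/2)×0.29×€30.74 = €551,991.77.
EOQ at €30.16 = 769.4 < 12000, so use break Q=12000: TC = 16,700×€30.16 + (16,700/12000.0)×155 + (12000.0/2)×0.29×€30.16 = €556,366.11.
EOQ at €29.98 = 771.7 < 20000, so use break Q=20000: TC = 16,700×€29.98 + (16,700/20000.0)×155 + (20000.0/2)×0.29×€29.98 = €587,737.43.
Lowest total cost is €532,926.91 at Q = 752.8.

Q* ≈ 753 filters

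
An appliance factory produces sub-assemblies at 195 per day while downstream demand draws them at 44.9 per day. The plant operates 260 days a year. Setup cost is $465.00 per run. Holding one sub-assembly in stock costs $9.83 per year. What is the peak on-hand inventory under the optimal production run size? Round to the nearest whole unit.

Annual demand D = 44.9 × 260 = 11,674.
Production build-up factor (1 − d/p) = 1 − 44.9/195 = 0.7697.
Q* = √(2DS / (H(1 − d/p))) = √(2 × 11,674 × 465 / (9.83 × 0.7697)).
= √(10,856,820 / 7.5666) ≈ 1197.847.
Maximum inventory = Q*(1 − d/p) = 1197.847 × 0.7697 ≈ 922.035.

I_max ≈ 922 sub-assemblies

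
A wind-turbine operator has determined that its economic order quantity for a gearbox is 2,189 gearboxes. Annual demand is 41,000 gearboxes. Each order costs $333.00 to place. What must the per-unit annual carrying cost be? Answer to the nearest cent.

H ≈ $5.70

Squaring Q* = √(2DS/H) gives Q*² = 2DS/H.
From Q* = √(2DS/H): H = 2DS / Q*² = 2 × 41,000 × 333 / 2,189² = 5.6986.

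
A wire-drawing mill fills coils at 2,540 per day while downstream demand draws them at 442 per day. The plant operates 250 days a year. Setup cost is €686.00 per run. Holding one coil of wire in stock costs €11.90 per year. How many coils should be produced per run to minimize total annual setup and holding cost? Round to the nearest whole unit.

Q* ≈ 3,927 coils

Annual demand D = 442 × 250 = 110,500.
Production build-up factor (1 − d/p) = 1 − 442/2,540 = 0.8260.
Q* = √(2DS / (H(1 − d/p))) = √(2 × 110,500 × 686 / (11.9 × 0.8260)).
= √(151,606,000 / 9.8292) ≈ 3927.343.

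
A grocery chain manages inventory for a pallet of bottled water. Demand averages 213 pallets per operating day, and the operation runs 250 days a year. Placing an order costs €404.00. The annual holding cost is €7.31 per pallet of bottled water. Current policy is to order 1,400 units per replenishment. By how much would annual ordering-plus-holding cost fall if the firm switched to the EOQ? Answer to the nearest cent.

Annual demand D = 213 × 250 = 53,250.
EOQ = √(2DS/H) = √(2 × 53,250 × 404 / 7.31) ≈ 2426.09.
Cost at Q* = (D/Q*)S + (Q*/2)H = √(2DSH) ≈ €17,734.71.
Cost at Q = 1,400: (53,250/1,400)×404 + (1,400/2)×7.31 = €15,366.43 + €5,117.00 = €20,483.43.
Excess = €20,483.43 − €17,734.71 = €2,748.72.

Extra cost ≈ €2,748.72 per year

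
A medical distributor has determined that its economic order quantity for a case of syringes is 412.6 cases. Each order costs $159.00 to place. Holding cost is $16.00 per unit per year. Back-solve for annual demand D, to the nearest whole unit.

The basic EOQ model gives Q* = √(2DS/H); rearrange for the unknown.
From Q* = √(2DS/H): D = Q*²H / (2S) = 412.6² × 16 / (2 × 159) = 8565.472.

D ≈ 8,565 cases per year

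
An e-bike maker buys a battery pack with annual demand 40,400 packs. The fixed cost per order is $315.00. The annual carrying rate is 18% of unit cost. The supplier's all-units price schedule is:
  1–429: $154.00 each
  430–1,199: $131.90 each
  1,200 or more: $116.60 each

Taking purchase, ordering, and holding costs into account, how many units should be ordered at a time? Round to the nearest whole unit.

Holding cost per unit per year at price C is H = 0.18·C.
For each price level, check whether its EOQ is feasible; otherwise the best quantity at that price is the breakpoint.
Tier 1 ($154.00): EOQ = 958.2 exceeds tier's upper bound 429, so this tier is dominated.
EOQ at $131.90 = 1035.4 (feasible in tier 2): TC = 40,400×$131.90 + (40,400/1035.4)×315 + (1035.4/2)×0.18×$131.90 = $5,353,342.14.
EOQ at $116.60 = 1101.2 < 1200, so use break Q=1200: TC = 40,400×$116.60 + (40,400/1200.0)×315 + (1200.0/2)×0.18×$116.60 = $4,733,837.80.
Lowest total cost is $4,733,837.80 at Q = 1200.0.

Q* ≈ 1,200 packs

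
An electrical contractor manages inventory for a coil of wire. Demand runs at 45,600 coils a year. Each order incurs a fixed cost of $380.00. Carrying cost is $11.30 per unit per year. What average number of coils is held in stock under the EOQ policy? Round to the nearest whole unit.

Average inventory ≈ 876 coils

EOQ = √(2DS/H) = √(2 × 45,600 × 380 / 11.3) ≈ 1751.26.
Average inventory = Q*/2 ≈ 1751.26 / 2 = 875.629.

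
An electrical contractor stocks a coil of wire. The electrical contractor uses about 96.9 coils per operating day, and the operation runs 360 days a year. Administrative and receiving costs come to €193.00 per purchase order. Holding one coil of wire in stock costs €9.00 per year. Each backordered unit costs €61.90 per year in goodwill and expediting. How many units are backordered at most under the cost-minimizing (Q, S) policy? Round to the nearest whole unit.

Annual demand D = 96.9 × 360 = 34,884.
With planned backorders, Q* = √(2DS/H) · √((H+B)/B).
√(2DS/H) = √(2 × 34,884 × 193 / 9) = 1223.166.
√((H+B)/B) = √((9+61.9)/61.9) = 1.0702.
Q* ≈ 1309.071.
S* = Q* · H/(H+B) = 1309.071 × 9/70.9 ≈ 166.173.

S* ≈ 166 coils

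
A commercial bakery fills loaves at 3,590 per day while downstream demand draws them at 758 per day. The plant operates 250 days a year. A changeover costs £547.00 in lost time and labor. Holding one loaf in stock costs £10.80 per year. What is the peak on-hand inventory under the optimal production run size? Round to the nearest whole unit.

I_max ≈ 3,891 loaves

Annual demand D = 758 × 250 = 189,500.
Production build-up factor (1 − d/p) = 1 − 758/3,590 = 0.7889.
Q* = √(2DS / (H(1 − d/p))) = √(2 × 189,500 × 547 / (10.8 × 0.7889)).
= √(207,313,000 / 8.5197) ≈ 4932.896.
Maximum inventory = Q*(1 − d/p) = 4932.896 × 0.7889 ≈ 3891.354.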